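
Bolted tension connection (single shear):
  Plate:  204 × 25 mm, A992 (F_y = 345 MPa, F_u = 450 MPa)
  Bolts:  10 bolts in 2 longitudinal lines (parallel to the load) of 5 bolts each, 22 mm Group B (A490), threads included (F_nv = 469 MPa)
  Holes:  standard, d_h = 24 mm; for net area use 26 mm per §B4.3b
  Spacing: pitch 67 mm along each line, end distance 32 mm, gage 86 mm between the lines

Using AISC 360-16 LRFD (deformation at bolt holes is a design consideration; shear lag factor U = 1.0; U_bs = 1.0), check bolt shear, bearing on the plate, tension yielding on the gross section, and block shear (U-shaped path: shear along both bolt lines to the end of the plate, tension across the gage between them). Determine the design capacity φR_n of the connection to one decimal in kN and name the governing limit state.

1337.1 kN (bolt shear governs)

Bolt shear: A_b = π(22)²/4 = 380.13 mm². φR_n = 0.75 × 469 × 380.13 × 10 × 1 = 1337.1 kN.
Bearing (25 mm plate, F_u = 450 MPa): end bolts L_c = 32 − 24/2 = 20, R_n = min(1.2×20×25×450, 2.4×22×25×450) = 270 kN/bolt; interior L_c = 67 − 24 = 43, R_n = 580.5 kN/bolt. φR_n = 0.75 × (2×270 + 8×580.5) = 3888.0 kN.
Tension yield (gross): A_g = 204×25 = 5100 mm². φR_n = 0.90 × 345 × 5100 = 1583.6 kN.
Block shear: shear path 2×[32+4×67] = 2×300 mm, A_gv = 15000, A_nv = 2×(300 − 4.5×26)×25 = 9150 mm²; tension across gage: (86 − 1×26)×25 = 1500 mm². R_n = min(0.6×450×9150, 0.6×345×15000) + 1.0×450×1500 = min(2470.5, 3105) + 675 = 3145.5 kN. φR_n = 0.75 × 3145.5 = 2359.1 kN.
Governing: min(1337.1, 3888.0, 1583.6, 2359.1) = 1337.1 kN → bolt shear.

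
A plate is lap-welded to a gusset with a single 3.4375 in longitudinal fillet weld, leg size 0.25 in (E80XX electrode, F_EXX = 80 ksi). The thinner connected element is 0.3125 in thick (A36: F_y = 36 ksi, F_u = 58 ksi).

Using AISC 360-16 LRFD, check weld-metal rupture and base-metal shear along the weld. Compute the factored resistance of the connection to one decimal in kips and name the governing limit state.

Weld metal: throat = 0.707×0.25 = 0.17675 in, L = 3.4375 in. φR_n = 0.75 × 0.6 × 80 × 0.17675 × 3.4375 = 21.9 kips.
Base metal shear (0.3125 in plate): yield φR_n = 1.0×0.6×36×0.3125×3.4375 = 23.2 kips; rupture φR_n = 0.75×0.6×58×0.3125×3.4375 = 28.0 kips; take 23.2 kips (yield).
Governing: min(21.9, 23.2) = 21.9 kips → weld metal.

21.9 kips (weld metal governs)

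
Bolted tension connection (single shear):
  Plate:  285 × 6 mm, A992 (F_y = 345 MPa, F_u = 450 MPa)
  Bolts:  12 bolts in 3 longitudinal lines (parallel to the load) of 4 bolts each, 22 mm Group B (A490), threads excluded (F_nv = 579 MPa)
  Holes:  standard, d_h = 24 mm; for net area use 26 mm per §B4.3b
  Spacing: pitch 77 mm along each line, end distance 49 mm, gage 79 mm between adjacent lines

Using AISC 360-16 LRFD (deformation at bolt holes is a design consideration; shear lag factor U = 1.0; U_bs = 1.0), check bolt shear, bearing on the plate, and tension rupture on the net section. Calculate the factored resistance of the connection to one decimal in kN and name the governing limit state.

419.2 kN (net-section rupture governs)

Bolt shear: A_b = π(22)²/4 = 380.13 mm². φR_n = 0.75 × 579 × 380.13 × 12 × 1 = 1980.9 kN.
Bearing (6 mm plate, F_u = 450 MPa): end bolts L_c = 49 − 24/2 = 37, R_n = min(1.2×37×6×450, 2.4×22×6×450) = 119.88 kN/bolt; interior L_c = 77 − 24 = 53, R_n = 142.56 kN/bolt. φR_n = 0.75 × (3×119.88 + 9×142.56) = 1232.0 kN.
Tension rupture (net): A_n = (285 − 3×26)×6 = 1242 mm² (U = 1.0, A_e = A_n). φR_n = 0.75 × 450 × 1242 = 419.2 kN.
Governing: min(1980.9, 1232.0, 419.2) = 419.2 kN → net-section rupture.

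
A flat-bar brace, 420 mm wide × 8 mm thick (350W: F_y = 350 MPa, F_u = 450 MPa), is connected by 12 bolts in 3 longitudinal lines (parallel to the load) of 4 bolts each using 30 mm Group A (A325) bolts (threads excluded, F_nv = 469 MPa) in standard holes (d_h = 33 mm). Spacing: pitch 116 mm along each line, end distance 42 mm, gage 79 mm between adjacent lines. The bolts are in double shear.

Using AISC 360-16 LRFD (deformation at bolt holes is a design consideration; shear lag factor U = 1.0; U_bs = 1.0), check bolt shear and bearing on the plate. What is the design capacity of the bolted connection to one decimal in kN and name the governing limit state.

1997.5 kN (bearing governs)

Bolt shear: A_b = π(30)²/4 = 706.86 mm². φR_n = 0.75 × 469 × 706.86 × 12 × 2 = 5967.3 kN.
Bearing (8 mm plate, F_u = 450 MPa): end bolts L_c = 42 − 33/2 = 25.5, R_n = min(1.2×25.5×8×450, 2.4×30×8×450) = 110.16 kN/bolt; interior L_c = 116 − 33 = 83, R_n = 259.2 kN/bolt. φR_n = 0.75 × (3×110.16 + 9×259.2) = 1997.5 kN.
Governing: min(5967.3, 1997.5) = 1997.5 kN → bearing.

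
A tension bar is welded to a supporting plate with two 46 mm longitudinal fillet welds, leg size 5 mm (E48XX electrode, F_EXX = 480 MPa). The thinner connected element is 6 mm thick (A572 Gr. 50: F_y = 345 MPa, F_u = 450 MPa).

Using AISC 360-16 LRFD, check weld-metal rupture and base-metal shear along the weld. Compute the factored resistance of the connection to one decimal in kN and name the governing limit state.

70.2 kN (weld metal governs)

Weld metal: throat = 0.707×5 = 3.535 mm, L = 2×46 = 92 mm. φR_n = 0.75 × 0.6 × 480 × 3.535 × 92 = 70.2 kN.
Base metal shear (6 mm plate): yield φR_n = 1.0×0.6×345×6×92 = 114.3 kN; rupture φR_n = 0.75×0.6×450×6×92 = 111.8 kN; take 111.8 kN (rupture).
Governing: min(70.2, 111.8) = 70.2 kN → weld metal.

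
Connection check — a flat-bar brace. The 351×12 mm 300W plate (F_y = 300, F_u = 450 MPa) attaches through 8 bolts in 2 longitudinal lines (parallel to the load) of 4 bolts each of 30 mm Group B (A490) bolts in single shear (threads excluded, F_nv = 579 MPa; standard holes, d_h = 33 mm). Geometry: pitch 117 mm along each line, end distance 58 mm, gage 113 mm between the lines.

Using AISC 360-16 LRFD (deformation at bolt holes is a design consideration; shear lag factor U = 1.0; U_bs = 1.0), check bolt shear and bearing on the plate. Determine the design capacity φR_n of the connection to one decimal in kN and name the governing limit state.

2153.0 kN (bearing governs)

Bolt shear: A_b = π(30)²/4 = 706.86 mm². φR_n = 0.75 × 579 × 706.86 × 8 × 1 = 2455.6 kN.
Bearing (12 mm plate, F_u = 450 MPa): end bolts L_c = 58 − 33/2 = 41.5, R_n = min(1.2×41.5×12×450, 2.4×30×12×450) = 268.92 kN/bolt; interior L_c = 117 − 33 = 84, R_n = 388.8 kN/bolt. φR_n = 0.75 × (2×268.92 + 6×388.8) = 2153.0 kN.
Governing: min(2455.6, 2153.0) = 2153.0 kN → bearing.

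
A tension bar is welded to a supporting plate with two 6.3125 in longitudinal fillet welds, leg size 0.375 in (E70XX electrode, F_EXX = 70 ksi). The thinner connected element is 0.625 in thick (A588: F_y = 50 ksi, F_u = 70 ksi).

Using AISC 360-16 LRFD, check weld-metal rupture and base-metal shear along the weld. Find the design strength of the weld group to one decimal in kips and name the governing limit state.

Weld metal: throat = 0.707×0.375 = 0.26513 in, L = 2×6.3125 = 12.625 in. φR_n = 0.75 × 0.6 × 70 × 0.26513 × 12.625 = 105.4 kips.
Base metal shear (0.625 in plate): yield φR_n = 1.0×0.6×50×0.625×12.625 = 236.7 kips; rupture φR_n = 0.75×0.6×70×0.625×12.625 = 248.6 kips; take 236.7 kips (yield).
Governing: min(105.4, 236.7) = 105.4 kips → weld metal.

105.4 kips (weld metal governs)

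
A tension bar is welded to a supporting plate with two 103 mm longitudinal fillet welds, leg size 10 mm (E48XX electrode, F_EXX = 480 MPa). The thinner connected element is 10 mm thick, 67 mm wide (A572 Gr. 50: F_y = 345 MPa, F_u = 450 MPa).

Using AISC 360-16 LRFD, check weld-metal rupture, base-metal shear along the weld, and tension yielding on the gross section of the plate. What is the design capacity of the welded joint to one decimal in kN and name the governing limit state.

Weld metal: throat = 0.707×10 = 7.07 mm, L = 2×103 = 206 mm. φR_n = 0.75 × 0.6 × 480 × 7.07 × 206 = 314.6 kN.
Base metal shear (10 mm plate): yield φR_n = 1.0×0.6×345×10×206 = 426.4 kN; rupture φR_n = 0.75×0.6×450×10×206 = 417.2 kN; take 417.2 kN (rupture).
Tension yield (gross): A_g = 67×10 = 670 mm². φR_n = 0.90 × 345 × 670 = 208.0 kN.
Governing: min(314.6, 417.2, 208.0) = 208.0 kN → gross-section yield.

208.0 kN (gross-section yield governs)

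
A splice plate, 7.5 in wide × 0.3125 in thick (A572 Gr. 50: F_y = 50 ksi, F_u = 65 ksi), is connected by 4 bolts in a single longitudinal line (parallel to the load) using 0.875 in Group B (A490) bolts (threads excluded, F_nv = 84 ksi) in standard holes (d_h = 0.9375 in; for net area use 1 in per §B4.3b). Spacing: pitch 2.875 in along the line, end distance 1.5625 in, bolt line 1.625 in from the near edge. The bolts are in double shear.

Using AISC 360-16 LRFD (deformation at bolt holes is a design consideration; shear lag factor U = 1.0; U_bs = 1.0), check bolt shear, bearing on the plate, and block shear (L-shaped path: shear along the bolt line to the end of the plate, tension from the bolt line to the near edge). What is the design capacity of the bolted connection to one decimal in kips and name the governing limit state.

78.3 kips (block shear governs)

Bolt shear: A_b = π(0.875)²/4 = 0.60132 in². φR_n = 0.75 × 84 × 0.60132 × 4 × 2 = 303.1 kips.
Bearing (0.3125 in plate, F_u = 65 ksi): end bolts L_c = 1.5625 − 0.9375/2 = 1.09375, R_n = min(1.2×1.09375×0.3125×65, 2.4×0.875×0.3125×65) = 26.66 kips/bolt; interior L_c = 2.875 − 0.9375 = 1.9375, R_n = 42.656 kips/bolt. φR_n = 0.75 × (1×26.66 + 3×42.656) = 116.0 kips.
Block shear: shear path 1×[1.5625+3×2.875] = 1×10.1875 in, A_gv = 3.1836, A_nv = 1×(10.1875 − 3.5×1)×0.3125 = 2.0898 in²; tension to near edge: (1.625 − 0.5×1)×0.3125 = 0.35156 in². R_n = min(0.6×65×2.0898, 0.6×50×3.1836) + 1.0×65×0.35156 = min(81.502, 95.508) + 22.851 = 104.35 kips. φR_n = 0.75 × 104.35 = 78.3 kips.
Governing: min(303.1, 116.0, 78.3) = 78.3 kips → block shear.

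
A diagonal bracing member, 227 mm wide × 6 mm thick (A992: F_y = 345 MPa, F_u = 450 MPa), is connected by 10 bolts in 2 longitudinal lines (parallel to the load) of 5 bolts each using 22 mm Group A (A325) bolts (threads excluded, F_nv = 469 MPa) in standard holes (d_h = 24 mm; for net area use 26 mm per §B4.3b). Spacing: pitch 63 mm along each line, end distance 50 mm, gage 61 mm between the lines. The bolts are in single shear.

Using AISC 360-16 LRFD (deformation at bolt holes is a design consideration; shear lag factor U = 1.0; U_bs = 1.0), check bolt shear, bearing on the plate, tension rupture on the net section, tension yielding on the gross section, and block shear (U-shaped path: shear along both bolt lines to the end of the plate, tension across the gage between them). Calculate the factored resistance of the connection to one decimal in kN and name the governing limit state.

354.4 kN (net-section rupture governs)

Bolt shear: A_b = π(22)²/4 = 380.13 mm². φR_n = 0.75 × 469 × 380.13 × 10 × 1 = 1337.1 kN.
Bearing (6 mm plate, F_u = 450 MPa): end bolts L_c = 50 − 24/2 = 38, R_n = min(1.2×38×6×450, 2.4×22×6×450) = 123.12 kN/bolt; interior L_c = 63 − 24 = 39, R_n = 126.36 kN/bolt. φR_n = 0.75 × (2×123.12 + 8×126.36) = 942.8 kN.
Tension rupture (net): A_n = (227 − 2×26)×6 = 1050 mm² (U = 1.0, A_e = A_n). φR_n = 0.75 × 450 × 1050 = 354.4 kN.
Tension yield (gross): A_g = 227×6 = 1362 mm². φR_n = 0.90 × 345 × 1362 = 422.9 kN.
Block shear: shear path 2×[50+4×63] = 2×302 mm, A_gv = 3624, A_nv = 2×(302 − 4.5×26)×6 = 2220 mm²; tension across gage: (61 − 1×26)×6 = 210 mm². R_n = min(0.6×450×2220, 0.6×345×3624) + 1.0×450×210 = min(599.4, 750.17) + 94.5 = 693.9 kN. φR_n = 0.75 × 693.9 = 520.4 kN.
Governing: min(1337.1, 942.8, 354.4, 422.9, 520.4) = 354.4 kN → net-section rupture.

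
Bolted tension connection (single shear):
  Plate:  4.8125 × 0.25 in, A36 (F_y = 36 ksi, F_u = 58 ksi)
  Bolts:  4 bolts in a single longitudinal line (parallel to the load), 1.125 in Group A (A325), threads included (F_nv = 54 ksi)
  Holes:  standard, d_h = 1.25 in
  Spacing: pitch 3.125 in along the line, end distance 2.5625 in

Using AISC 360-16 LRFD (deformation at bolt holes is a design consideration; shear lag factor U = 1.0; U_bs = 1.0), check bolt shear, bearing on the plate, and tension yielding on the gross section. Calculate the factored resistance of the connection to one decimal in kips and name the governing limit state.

Bolt shear: A_b = π(1.125)²/4 = 0.99402 in². φR_n = 0.75 × 54 × 0.99402 × 4 × 1 = 161.0 kips.
Bearing (0.25 in plate, F_u = 58 ksi): end bolts L_c = 2.5625 − 1.25/2 = 1.9375, R_n = min(1.2×1.9375×0.25×58, 2.4×1.125×0.25×58) = 33.713 kips/bolt; interior L_c = 3.125 − 1.25 = 1.875, R_n = 32.625 kips/bolt. φR_n = 0.75 × (1×33.713 + 3×32.625) = 98.7 kips.
Tension yield (gross): A_g = 4.8125×0.25 = 1.2031 in². φR_n = 0.90 × 36 × 1.2031 = 39.0 kips.
Governing: min(161.0, 98.7, 39.0) = 39.0 kips → gross-section yield.

39.0 kips (gross-section yield governs)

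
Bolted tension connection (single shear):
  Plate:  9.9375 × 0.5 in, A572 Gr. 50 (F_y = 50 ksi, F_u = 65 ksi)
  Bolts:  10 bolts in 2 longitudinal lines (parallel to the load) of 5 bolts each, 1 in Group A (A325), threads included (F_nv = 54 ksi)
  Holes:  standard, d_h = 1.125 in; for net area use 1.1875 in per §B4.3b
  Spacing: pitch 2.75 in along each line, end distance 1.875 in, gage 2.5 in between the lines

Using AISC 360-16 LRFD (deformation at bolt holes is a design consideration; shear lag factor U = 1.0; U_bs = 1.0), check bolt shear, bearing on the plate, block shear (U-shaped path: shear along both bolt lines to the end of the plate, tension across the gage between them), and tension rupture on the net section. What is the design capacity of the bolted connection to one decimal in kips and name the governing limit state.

Bolt shear: A_b = π(1)²/4 = 0.7854 in². φR_n = 0.75 × 54 × 0.7854 × 10 × 1 = 318.1 kips.
Bearing (0.5 in plate, F_u = 65 ksi): end bolts L_c = 1.875 − 1.125/2 = 1.3125, R_n = min(1.2×1.3125×0.5×65, 2.4×1×0.5×65) = 51.188 kips/bolt; interior L_c = 2.75 − 1.125 = 1.625, R_n = 63.375 kips/bolt. φR_n = 0.75 × (2×51.188 + 8×63.375) = 457.0 kips.
Block shear: shear path 2×[1.875+4×2.75] = 2×12.875 in, A_gv = 12.875, A_nv = 2×(12.875 − 4.5×1.1875)×0.5 = 7.5313 in²; tension across gage: (2.5 − 1×1.1875)×0.5 = 0.65625 in². R_n = min(0.6×65×7.5313, 0.6×50×12.875) + 1.0×65×0.65625 = min(293.72, 386.25) + 42.656 = 336.38 kips. φR_n = 0.75 × 336.38 = 252.3 kips.
Tension rupture (net): A_n = (9.9375 − 2×1.1875)×0.5 = 3.7813 in² (U = 1.0, A_e = A_n). φR_n = 0.75 × 65 × 3.7813 = 184.3 kips.
Governing: min(318.1, 457.0, 252.3, 184.3) = 184.3 kips → net-section rupture.

184.3 kips (net-section rupture governs)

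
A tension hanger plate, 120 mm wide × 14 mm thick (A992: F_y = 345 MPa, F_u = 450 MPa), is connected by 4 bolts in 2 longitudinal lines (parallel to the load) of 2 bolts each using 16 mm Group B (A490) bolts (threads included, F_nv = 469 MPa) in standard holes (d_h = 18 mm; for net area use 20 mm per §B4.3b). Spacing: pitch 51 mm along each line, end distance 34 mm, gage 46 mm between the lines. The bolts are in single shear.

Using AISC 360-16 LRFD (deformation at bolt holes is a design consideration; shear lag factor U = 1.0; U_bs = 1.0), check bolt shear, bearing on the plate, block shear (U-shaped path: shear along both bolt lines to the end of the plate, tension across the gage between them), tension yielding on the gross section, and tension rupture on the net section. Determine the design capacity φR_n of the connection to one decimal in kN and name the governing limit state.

Bolt shear: A_b = π(16)²/4 = 201.06 mm². φR_n = 0.75 × 469 × 201.06 × 4 × 1 = 282.9 kN.
Bearing (14 mm plate, F_u = 450 MPa): end bolts L_c = 34 − 18/2 = 25, R_n = min(1.2×25×14×450, 2.4×16×14×450) = 189 kN/bolt; interior L_c = 51 − 18 = 33, R_n = 241.92 kN/bolt. φR_n = 0.75 × (2×189 + 2×241.92) = 646.4 kN.
Block shear: shear path 2×[34+1×51] = 2×85 mm, A_gv = 2380, A_nv = 2×(85 − 1.5×20)×14 = 1540 mm²; tension across gage: (46 − 1×20)×14 = 364 mm². R_n = min(0.6×450×1540, 0.6×345×2380) + 1.0×450×364 = min(415.8, 492.66) + 163.8 = 579.6 kN. φR_n = 0.75 × 579.6 = 434.7 kN.
Tension yield (gross): A_g = 120×14 = 1680 mm². φR_n = 0.90 × 345 × 1680 = 521.6 kN.
Tension rupture (net): A_n = (120 − 2×20)×14 = 1120 mm² (U = 1.0, A_e = A_n). φR_n = 0.75 × 450 × 1120 = 378.0 kN.
Governing: min(282.9, 646.4, 434.7, 521.6, 378.0) = 282.9 kN → bolt shear.

282.9 kN (bolt shear governs)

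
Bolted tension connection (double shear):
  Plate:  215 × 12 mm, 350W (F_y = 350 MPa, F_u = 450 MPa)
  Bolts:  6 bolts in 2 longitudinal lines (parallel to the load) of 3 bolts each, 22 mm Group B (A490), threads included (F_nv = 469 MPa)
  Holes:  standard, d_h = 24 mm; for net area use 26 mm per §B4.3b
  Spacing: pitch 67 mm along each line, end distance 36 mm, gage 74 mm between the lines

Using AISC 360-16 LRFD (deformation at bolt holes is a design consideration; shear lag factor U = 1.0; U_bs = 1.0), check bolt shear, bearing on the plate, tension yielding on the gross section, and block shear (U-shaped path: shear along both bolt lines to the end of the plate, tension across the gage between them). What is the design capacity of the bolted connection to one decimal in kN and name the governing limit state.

704.7 kN (block shear governs)

Bolt shear: A_b = π(22)²/4 = 380.13 mm². φR_n = 0.75 × 469 × 380.13 × 6 × 2 = 1604.5 kN.
Bearing (12 mm plate, F_u = 450 MPa): end bolts L_c = 36 − 24/2 = 24, R_n = min(1.2×24×12×450, 2.4×22×12×450) = 155.52 kN/bolt; interior L_c = 67 − 24 = 43, R_n = 278.64 kN/bolt. φR_n = 0.75 × (2×155.52 + 4×278.64) = 1069.2 kN.
Tension yield (gross): A_g = 215×12 = 2580 mm². φR_n = 0.90 × 350 × 2580 = 812.7 kN.
Block shear: shear path 2×[36+2×67] = 2×170 mm, A_gv = 4080, A_nv = 2×(170 − 2.5×26)×12 = 2520 mm²; tension across gage: (74 − 1×26)×12 = 576 mm². R_n = min(0.6×450×2520, 0.6×350×4080) + 1.0×450×576 = min(680.4, 856.8) + 259.2 = 939.6 kN. φR_n = 0.75 × 939.6 = 704.7 kN.
Governing: min(1604.5, 1069.2, 812.7, 704.7) = 704.7 kN → block shear.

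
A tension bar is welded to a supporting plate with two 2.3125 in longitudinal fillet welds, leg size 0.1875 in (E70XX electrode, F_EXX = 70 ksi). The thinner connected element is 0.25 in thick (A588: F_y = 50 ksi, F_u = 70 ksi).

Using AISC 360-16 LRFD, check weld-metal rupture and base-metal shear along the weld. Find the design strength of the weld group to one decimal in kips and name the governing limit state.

19.3 kips (weld metal governs)

Weld metal: throat = 0.707×0.1875 = 0.13256 in, L = 2×2.3125 = 4.625 in. φR_n = 0.75 × 0.6 × 70 × 0.13256 × 4.625 = 19.3 kips.
Base metal shear (0.25 in plate): yield φR_n = 1.0×0.6×50×0.25×4.625 = 34.7 kips; rupture φR_n = 0.75×0.6×70×0.25×4.625 = 36.4 kips; take 34.7 kips (yield).
Governing: min(19.3, 34.7) = 19.3 kips → weld metal.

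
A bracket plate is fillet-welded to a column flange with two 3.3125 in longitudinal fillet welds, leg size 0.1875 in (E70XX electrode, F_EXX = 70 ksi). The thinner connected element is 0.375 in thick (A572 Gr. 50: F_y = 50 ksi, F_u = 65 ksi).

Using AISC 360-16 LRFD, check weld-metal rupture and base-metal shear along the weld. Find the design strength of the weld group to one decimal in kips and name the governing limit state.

27.7 kips (weld metal governs)

Weld metal: throat = 0.707×0.1875 = 0.13256 in, L = 2×3.3125 = 6.625 in. φR_n = 0.75 × 0.6 × 70 × 0.13256 × 6.625 = 27.7 kips.
Base metal shear (0.375 in plate): yield φR_n = 1.0×0.6×50×0.375×6.625 = 74.5 kips; rupture φR_n = 0.75×0.6×65×0.375×6.625 = 72.7 kips; take 72.7 kips (rupture).
Governing: min(27.7, 72.7) = 27.7 kips → weld metal.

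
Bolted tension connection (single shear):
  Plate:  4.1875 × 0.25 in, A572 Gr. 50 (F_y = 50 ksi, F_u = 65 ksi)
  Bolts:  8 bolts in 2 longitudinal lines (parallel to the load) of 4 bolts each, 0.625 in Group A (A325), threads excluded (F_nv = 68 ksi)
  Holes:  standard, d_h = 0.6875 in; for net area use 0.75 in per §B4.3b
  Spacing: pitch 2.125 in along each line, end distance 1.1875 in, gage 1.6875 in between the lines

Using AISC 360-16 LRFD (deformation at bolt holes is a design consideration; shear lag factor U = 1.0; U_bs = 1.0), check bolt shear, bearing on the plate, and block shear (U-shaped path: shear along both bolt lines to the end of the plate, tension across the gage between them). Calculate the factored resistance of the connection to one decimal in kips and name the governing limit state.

83.6 kips (block shear governs)

Bolt shear: A_b = π(0.625)²/4 = 0.3068 in². φR_n = 0.75 × 68 × 0.3068 × 8 × 1 = 125.2 kips.
Bearing (0.25 in plate, F_u = 65 ksi): end bolts L_c = 1.1875 − 0.6875/2 = 0.84375, R_n = min(1.2×0.84375×0.25×65, 2.4×0.625×0.25×65) = 16.453 kips/bolt; interior L_c = 2.125 − 0.6875 = 1.4375, R_n = 24.375 kips/bolt. φR_n = 0.75 × (2×16.453 + 6×24.375) = 134.4 kips.
Block shear: shear path 2×[1.1875+3×2.125] = 2×7.5625 in, A_gv = 3.7813, A_nv = 2×(7.5625 − 3.5×0.75)×0.25 = 2.4688 in²; tension across gage: (1.6875 − 1×0.75)×0.25 = 0.23438 in². R_n = min(0.6×65×2.4688, 0.6×50×3.7813) + 1.0×65×0.23438 = min(96.283, 113.44) + 15.235 = 111.52 kips. φR_n = 0.75 × 111.52 = 83.6 kips.
Governing: min(125.2, 134.4, 83.6) = 83.6 kips → block shear.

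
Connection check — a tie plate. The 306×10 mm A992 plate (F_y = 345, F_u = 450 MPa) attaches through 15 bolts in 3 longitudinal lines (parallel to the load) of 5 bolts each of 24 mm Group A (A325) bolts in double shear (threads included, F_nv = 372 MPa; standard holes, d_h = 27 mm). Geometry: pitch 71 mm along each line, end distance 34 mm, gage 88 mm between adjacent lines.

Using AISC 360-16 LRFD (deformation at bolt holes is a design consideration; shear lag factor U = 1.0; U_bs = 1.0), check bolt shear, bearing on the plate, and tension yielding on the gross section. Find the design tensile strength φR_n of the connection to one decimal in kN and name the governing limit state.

Bolt shear: A_b = π(24)²/4 = 452.39 mm². φR_n = 0.75 × 372 × 452.39 × 15 × 2 = 3786.5 kN.
Bearing (10 mm plate, F_u = 450 MPa): end bolts L_c = 34 − 27/2 = 20.5, R_n = min(1.2×20.5×10×450, 2.4×24×10×450) = 110.7 kN/bolt; interior L_c = 71 − 27 = 44, R_n = 237.6 kN/bolt. φR_n = 0.75 × (3×110.7 + 12×237.6) = 2387.5 kN.
Tension yield (gross): A_g = 306×10 = 3060 mm². φR_n = 0.90 × 345 × 3060 = 950.1 kN.
Governing: min(3786.5, 2387.5, 950.1) = 950.1 kN → gross-section yield.

950.1 kN (gross-section yield governs)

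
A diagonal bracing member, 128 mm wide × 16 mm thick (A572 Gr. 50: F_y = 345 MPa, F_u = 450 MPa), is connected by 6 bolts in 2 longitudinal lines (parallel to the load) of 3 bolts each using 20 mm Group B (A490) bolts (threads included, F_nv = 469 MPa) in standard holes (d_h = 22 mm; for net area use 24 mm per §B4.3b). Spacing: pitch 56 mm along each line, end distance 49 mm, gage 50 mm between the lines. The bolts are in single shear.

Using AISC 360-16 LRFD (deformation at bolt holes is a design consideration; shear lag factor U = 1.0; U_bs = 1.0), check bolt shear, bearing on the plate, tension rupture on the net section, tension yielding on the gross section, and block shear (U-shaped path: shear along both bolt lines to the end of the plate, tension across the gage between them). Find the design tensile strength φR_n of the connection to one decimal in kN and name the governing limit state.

Bolt shear: A_b = π(20)²/4 = 314.16 mm². φR_n = 0.75 × 469 × 314.16 × 6 × 1 = 663.0 kN.
Bearing (16 mm plate, F_u = 450 MPa): end bolts L_c = 49 − 22/2 = 38, R_n = min(1.2×38×16×450, 2.4×20×16×450) = 328.32 kN/bolt; interior L_c = 56 − 22 = 34, R_n = 293.76 kN/bolt. φR_n = 0.75 × (2×328.32 + 4×293.76) = 1373.8 kN.
Tension rupture (net): A_n = (128 − 2×24)×16 = 1280 mm² (U = 1.0, A_e = A_n). φR_n = 0.75 × 450 × 1280 = 432.0 kN.
Tension yield (gross): A_g = 128×16 = 2048 mm². φR_n = 0.90 × 345 × 2048 = 635.9 kN.
Block shear: shear path 2×[49+2×56] = 2×161 mm, A_gv = 5152, A_nv = 2×(161 − 2.5×24)×16 = 3232 mm²; tension across gage: (50 − 1×24)×16 = 416 mm². R_n = min(0.6×450×3232, 0.6×345×5152) + 1.0×450×416 = min(872.64, 1066.5) + 187.2 = 1059.8 kN. φR_n = 0.75 × 1059.8 = 794.9 kN.
Governing: min(663.0, 1373.8, 432.0, 635.9, 794.9) = 432.0 kN → net-section rupture.

432.0 kN (net-section rupture governs)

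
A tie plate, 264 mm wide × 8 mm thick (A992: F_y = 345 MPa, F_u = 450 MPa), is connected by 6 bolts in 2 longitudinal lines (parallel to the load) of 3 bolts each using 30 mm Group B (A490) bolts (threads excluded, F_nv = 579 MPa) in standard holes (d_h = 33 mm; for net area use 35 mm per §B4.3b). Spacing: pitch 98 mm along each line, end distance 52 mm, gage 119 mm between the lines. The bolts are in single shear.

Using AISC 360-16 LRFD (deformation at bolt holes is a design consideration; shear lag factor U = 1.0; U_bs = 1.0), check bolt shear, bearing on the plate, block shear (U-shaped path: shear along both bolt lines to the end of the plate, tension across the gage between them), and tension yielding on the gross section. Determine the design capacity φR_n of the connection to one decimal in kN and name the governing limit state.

Bolt shear: A_b = π(30)²/4 = 706.86 mm². φR_n = 0.75 × 579 × 706.86 × 6 × 1 = 1841.7 kN.
Bearing (8 mm plate, F_u = 450 MPa): end bolts L_c = 52 − 33/2 = 35.5, R_n = min(1.2×35.5×8×450, 2.4×30×8×450) = 153.36 kN/bolt; interior L_c = 98 − 33 = 65, R_n = 259.2 kN/bolt. φR_n = 0.75 × (2×153.36 + 4×259.2) = 1007.6 kN.
Block shear: shear path 2×[52+2×98] = 2×248 mm, A_gv = 3968, A_nv = 2×(248 − 2.5×35)×8 = 2568 mm²; tension across gage: (119 − 1×35)×8 = 672 mm². R_n = min(0.6×450×2568, 0.6×345×3968) + 1.0×450×672 = min(693.36, 821.38) + 302.4 = 995.76 kN. φR_n = 0.75 × 995.76 = 746.8 kN.
Tension yield (gross): A_g = 264×8 = 2112 mm². φR_n = 0.90 × 345 × 2112 = 655.8 kN.
Governing: min(1841.7, 1007.6, 746.8, 655.8) = 655.8 kN → gross-section yield.

655.8 kN (gross-section yield governs)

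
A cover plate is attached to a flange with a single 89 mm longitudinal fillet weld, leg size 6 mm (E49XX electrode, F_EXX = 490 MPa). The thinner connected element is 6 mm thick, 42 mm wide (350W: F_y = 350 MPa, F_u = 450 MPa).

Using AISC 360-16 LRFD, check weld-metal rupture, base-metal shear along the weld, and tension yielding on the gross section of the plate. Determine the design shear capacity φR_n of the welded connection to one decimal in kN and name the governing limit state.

Weld metal: throat = 0.707×6 = 4.242 mm, L = 89 mm. φR_n = 0.75 × 0.6 × 490 × 4.242 × 89 = 83.2 kN.
Base metal shear (6 mm plate): yield φR_n = 1.0×0.6×350×6×89 = 112.1 kN; rupture φR_n = 0.75×0.6×450×6×89 = 108.1 kN; take 108.1 kN (rupture).
Tension yield (gross): A_g = 42×6 = 252 mm². φR_n = 0.90 × 350 × 252 = 79.4 kN.
Governing: min(83.2, 108.1, 79.4) = 79.4 kN → gross-section yield.

79.4 kN (gross-section yield governs)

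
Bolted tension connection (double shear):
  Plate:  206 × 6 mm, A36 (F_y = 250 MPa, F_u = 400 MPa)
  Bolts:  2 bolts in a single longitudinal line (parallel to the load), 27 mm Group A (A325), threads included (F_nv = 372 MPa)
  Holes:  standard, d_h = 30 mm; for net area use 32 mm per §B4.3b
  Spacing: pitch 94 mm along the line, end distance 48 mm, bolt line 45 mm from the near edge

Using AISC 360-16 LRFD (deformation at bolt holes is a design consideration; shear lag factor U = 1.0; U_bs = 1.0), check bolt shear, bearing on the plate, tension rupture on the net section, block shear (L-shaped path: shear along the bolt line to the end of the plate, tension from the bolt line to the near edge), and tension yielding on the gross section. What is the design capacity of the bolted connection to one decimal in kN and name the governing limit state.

Bolt shear: A_b = π(27)²/4 = 572.56 mm². φR_n = 0.75 × 372 × 572.56 × 2 × 2 = 639.0 kN.
Bearing (6 mm plate, F_u = 400 MPa): end bolts L_c = 48 − 30/2 = 33, R_n = min(1.2×33×6×400, 2.4×27×6×400) = 95.04 kN/bolt; interior L_c = 94 − 30 = 64, R_n = 155.52 kN/bolt. φR_n = 0.75 × (1×95.04 + 1×155.52) = 187.9 kN.
Tension rupture (net): A_n = (206 − 1×32)×6 = 1044 mm² (U = 1.0, A_e = A_n). φR_n = 0.75 × 400 × 1044 = 313.2 kN.
Block shear: shear path 1×[48+1×94] = 1×142 mm, A_gv = 852, A_nv = 1×(142 − 1.5×32)×6 = 564 mm²; tension to near edge: (45 − 0.5×32)×6 = 174 mm². R_n = min(0.6×400×564, 0.6×250×852) + 1.0×400×174 = min(135.36, 127.8) + 69.6 = 197.4 kN. φR_n = 0.75 × 197.4 = 148.1 kN.
Tension yield (gross): A_g = 206×6 = 1236 mm². φR_n = 0.90 × 250 × 1236 = 278.1 kN.
Governing: min(639.0, 187.9, 313.2, 148.1, 278.1) = 148.1 kN → block shear.

148.1 kN (block shear governs)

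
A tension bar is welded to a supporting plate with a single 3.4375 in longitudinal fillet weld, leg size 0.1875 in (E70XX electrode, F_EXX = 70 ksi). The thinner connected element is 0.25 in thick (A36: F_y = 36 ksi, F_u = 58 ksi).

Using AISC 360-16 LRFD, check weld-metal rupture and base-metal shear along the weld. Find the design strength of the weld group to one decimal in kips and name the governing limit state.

Weld metal: throat = 0.707×0.1875 = 0.13256 in, L = 3.4375 in. φR_n = 0.75 × 0.6 × 70 × 0.13256 × 3.4375 = 14.4 kips.
Base metal shear (0.25 in plate): yield φR_n = 1.0×0.6×36×0.25×3.4375 = 18.6 kips; rupture φR_n = 0.75×0.6×58×0.25×3.4375 = 22.4 kips; take 18.6 kips (yield).
Governing: min(14.4, 18.6) = 14.4 kips → weld metal.

14.4 kips (weld metal governs)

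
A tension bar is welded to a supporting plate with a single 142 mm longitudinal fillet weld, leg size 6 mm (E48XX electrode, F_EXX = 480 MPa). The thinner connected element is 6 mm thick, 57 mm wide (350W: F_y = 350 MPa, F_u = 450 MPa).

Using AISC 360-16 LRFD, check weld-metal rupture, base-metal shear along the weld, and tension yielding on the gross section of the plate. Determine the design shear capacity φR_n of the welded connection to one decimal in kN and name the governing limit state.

Weld metal: throat = 0.707×6 = 4.242 mm, L = 142 mm. φR_n = 0.75 × 0.6 × 480 × 4.242 × 142 = 130.1 kN.
Base metal shear (6 mm plate): yield φR_n = 1.0×0.6×350×6×142 = 178.9 kN; rupture φR_n = 0.75×0.6×450×6×142 = 172.5 kN; take 172.5 kN (rupture).
Tension yield (gross): A_g = 57×6 = 342 mm². φR_n = 0.90 × 350 × 342 = 107.7 kN.
Governing: min(130.1, 172.5, 107.7) = 107.7 kN → gross-section yield.

107.7 kN (gross-section yield governs)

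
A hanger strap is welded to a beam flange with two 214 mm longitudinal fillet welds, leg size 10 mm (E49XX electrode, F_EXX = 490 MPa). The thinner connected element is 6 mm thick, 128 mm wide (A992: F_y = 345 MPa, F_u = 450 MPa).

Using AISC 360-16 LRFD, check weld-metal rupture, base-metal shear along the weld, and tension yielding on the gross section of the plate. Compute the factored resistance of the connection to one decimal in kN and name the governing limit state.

Weld metal: throat = 0.707×10 = 7.07 mm, L = 2×214 = 428 mm. φR_n = 0.75 × 0.6 × 490 × 7.07 × 428 = 667.2 kN.
Base metal shear (6 mm plate): yield φR_n = 1.0×0.6×345×6×428 = 531.6 kN; rupture φR_n = 0.75×0.6×450×6×428 = 520.0 kN; take 520.0 kN (rupture).
Tension yield (gross): A_g = 128×6 = 768 mm². φR_n = 0.90 × 345 × 768 = 238.5 kN.
Governing: min(667.2, 520.0, 238.5) = 238.5 kN → gross-section yield.

238.5 kN (gross-section yield governs)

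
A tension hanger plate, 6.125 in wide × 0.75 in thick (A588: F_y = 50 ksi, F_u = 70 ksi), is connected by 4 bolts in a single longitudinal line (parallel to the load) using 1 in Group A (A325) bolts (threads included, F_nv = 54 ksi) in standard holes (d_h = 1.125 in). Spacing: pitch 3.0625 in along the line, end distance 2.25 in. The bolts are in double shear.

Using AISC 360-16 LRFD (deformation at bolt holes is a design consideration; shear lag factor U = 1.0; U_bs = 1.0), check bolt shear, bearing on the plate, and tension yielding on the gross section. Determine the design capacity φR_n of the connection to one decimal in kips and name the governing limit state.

Bolt shear: A_b = π(1)²/4 = 0.7854 in². φR_n = 0.75 × 54 × 0.7854 × 4 × 2 = 254.5 kips.
Bearing (0.75 in plate, F_u = 70 ksi): end bolts L_c = 2.25 − 1.125/2 = 1.6875, R_n = min(1.2×1.6875×0.75×70, 2.4×1×0.75×70) = 106.31 kips/bolt; interior L_c = 3.0625 − 1.125 = 1.9375, R_n = 122.06 kips/bolt. φR_n = 0.75 × (1×106.31 + 3×122.06) = 354.4 kips.
Tension yield (gross): A_g = 6.125×0.75 = 4.5938 in². φR_n = 0.90 × 50 × 4.5938 = 206.7 kips.
Governing: min(254.5, 354.4, 206.7) = 206.7 kips → gross-section yield.

206.7 kips (gross-section yield governs)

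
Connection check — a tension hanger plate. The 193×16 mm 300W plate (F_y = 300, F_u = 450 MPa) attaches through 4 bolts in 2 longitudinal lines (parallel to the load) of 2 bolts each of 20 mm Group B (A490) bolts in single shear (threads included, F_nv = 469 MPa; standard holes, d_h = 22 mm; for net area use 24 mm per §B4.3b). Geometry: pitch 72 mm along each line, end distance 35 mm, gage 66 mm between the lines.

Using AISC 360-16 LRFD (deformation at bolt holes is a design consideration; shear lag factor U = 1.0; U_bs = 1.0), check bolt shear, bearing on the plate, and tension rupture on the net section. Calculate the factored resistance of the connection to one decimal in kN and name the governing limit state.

Bolt shear: A_b = π(20)²/4 = 314.16 mm². φR_n = 0.75 × 469 × 314.16 × 4 × 1 = 442.0 kN.
Bearing (16 mm plate, F_u = 450 MPa): end bolts L_c = 35 − 22/2 = 24, R_n = min(1.2×24×16×450, 2.4×20×16×450) = 207.36 kN/bolt; interior L_c = 72 − 22 = 50, R_n = 345.6 kN/bolt. φR_n = 0.75 × (2×207.36 + 2×345.6) = 829.4 kN.
Tension rupture (net): A_n = (193 − 2×24)×16 = 2320 mm² (U = 1.0, A_e = A_n). φR_n = 0.75 × 450 × 2320 = 783.0 kN.
Governing: min(442.0, 829.4, 783.0) = 442.0 kN → bolt shear.

442.0 kN (bolt shear governs)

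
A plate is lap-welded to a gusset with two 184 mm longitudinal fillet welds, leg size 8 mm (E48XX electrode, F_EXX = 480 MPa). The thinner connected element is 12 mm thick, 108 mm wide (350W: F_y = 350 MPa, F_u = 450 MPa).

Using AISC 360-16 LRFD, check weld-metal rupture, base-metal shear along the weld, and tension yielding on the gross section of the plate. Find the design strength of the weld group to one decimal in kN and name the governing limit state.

408.2 kN (gross-section yield governs)

Weld metal: throat = 0.707×8 = 5.656 mm, L = 2×184 = 368 mm. φR_n = 0.75 × 0.6 × 480 × 5.656 × 368 = 449.6 kN.
Base metal shear (12 mm plate): yield φR_n = 1.0×0.6×350×12×368 = 927.4 kN; rupture φR_n = 0.75×0.6×450×12×368 = 894.2 kN; take 894.2 kN (rupture).
Tension yield (gross): A_g = 108×12 = 1296 mm². φR_n = 0.90 × 350 × 1296 = 408.2 kN.
Governing: min(449.6, 894.2, 408.2) = 408.2 kN → gross-section yield.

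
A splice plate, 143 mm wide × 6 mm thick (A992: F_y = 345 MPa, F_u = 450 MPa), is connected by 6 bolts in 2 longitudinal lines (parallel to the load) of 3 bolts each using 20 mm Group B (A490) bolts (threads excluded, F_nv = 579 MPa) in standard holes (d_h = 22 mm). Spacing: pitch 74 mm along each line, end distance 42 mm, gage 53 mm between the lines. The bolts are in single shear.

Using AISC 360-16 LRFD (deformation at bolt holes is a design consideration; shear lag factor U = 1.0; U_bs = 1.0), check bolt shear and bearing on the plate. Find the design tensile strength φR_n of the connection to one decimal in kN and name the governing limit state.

539.5 kN (bearing governs)

Bolt shear: A_b = π(20)²/4 = 314.16 mm². φR_n = 0.75 × 579 × 314.16 × 6 × 1 = 818.5 kN.
Bearing (6 mm plate, F_u = 450 MPa): end bolts L_c = 42 − 22/2 = 31, R_n = min(1.2×31×6×450, 2.4×20×6×450) = 100.44 kN/bolt; interior L_c = 74 − 22 = 52, R_n = 129.6 kN/bolt. φR_n = 0.75 × (2×100.44 + 4×129.6) = 539.5 kN.
Governing: min(818.5, 539.5) = 539.5 kN → bearing.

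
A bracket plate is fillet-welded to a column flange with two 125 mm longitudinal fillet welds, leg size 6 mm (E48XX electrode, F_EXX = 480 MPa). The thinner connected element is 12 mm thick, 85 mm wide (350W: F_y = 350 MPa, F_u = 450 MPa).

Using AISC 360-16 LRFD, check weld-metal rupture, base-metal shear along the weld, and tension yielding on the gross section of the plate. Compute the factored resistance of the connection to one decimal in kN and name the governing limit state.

229.1 kN (weld metal governs)

Weld metal: throat = 0.707×6 = 4.242 mm, L = 2×125 = 250 mm. φR_n = 0.75 × 0.6 × 480 × 4.242 × 250 = 229.1 kN.
Base metal shear (12 mm plate): yield φR_n = 1.0×0.6×350×12×250 = 630.0 kN; rupture φR_n = 0.75×0.6×450×12×250 = 607.5 kN; take 607.5 kN (rupture).
Tension yield (gross): A_g = 85×12 = 1020 mm². φR_n = 0.90 × 350 × 1020 = 321.3 kN.
Governing: min(229.1, 607.5, 321.3) = 229.1 kN → weld metal.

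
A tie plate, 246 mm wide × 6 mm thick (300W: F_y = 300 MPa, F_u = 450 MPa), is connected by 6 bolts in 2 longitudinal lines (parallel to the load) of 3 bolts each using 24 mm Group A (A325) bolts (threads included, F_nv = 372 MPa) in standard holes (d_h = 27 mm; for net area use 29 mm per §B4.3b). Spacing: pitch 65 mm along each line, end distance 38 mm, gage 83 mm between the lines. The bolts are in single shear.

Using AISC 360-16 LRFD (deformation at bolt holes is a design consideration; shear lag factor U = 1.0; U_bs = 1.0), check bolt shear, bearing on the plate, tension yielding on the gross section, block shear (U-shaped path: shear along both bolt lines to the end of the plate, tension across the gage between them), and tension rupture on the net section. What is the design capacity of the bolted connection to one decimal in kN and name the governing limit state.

Bolt shear: A_b = π(24)²/4 = 452.39 mm². φR_n = 0.75 × 372 × 452.39 × 6 × 1 = 757.3 kN.
Bearing (6 mm plate, F_u = 450 MPa): end bolts L_c = 38 − 27/2 = 24.5, R_n = min(1.2×24.5×6×450, 2.4×24×6×450) = 79.38 kN/bolt; interior L_c = 65 − 27 = 38, R_n = 123.12 kN/bolt. φR_n = 0.75 × (2×79.38 + 4×123.12) = 488.4 kN.
Tension yield (gross): A_g = 246×6 = 1476 mm². φR_n = 0.90 × 300 × 1476 = 398.5 kN.
Block shear: shear path 2×[38+2×65] = 2×168 mm, A_gv = 2016, A_nv = 2×(168 − 2.5×29)×6 = 1146 mm²; tension across gage: (83 − 1×29)×6 = 324 mm². R_n = min(0.6×450×1146, 0.6×300×2016) + 1.0×450×324 = min(309.42, 362.88) + 145.8 = 455.22 kN. φR_n = 0.75 × 455.22 = 341.4 kN.
Tension rupture (net): A_n = (246 − 2×29)×6 = 1128 mm² (U = 1.0, A_e = A_n). φR_n = 0.75 × 450 × 1128 = 380.7 kN.
Governing: min(757.3, 488.4, 398.5, 341.4, 380.7) = 341.4 kN → block shear.

341.4 kN (block shear governs)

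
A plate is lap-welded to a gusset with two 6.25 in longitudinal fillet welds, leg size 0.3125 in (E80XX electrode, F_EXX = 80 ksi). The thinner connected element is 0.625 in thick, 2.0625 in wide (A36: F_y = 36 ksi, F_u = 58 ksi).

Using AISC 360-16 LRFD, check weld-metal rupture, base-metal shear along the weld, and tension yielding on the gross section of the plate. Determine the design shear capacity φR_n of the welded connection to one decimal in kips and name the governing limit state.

41.8 kips (gross-section yield governs)

Weld metal: throat = 0.707×0.3125 = 0.22094 in, L = 2×6.25 = 12.5 in. φR_n = 0.75 × 0.6 × 80 × 0.22094 × 12.5 = 99.4 kips.
Base metal shear (0.625 in plate): yield φR_n = 1.0×0.6×36×0.625×12.5 = 168.8 kips; rupture φR_n = 0.75×0.6×58×0.625×12.5 = 203.9 kips; take 168.8 kips (yield).
Tension yield (gross): A_g = 2.0625×0.625 = 1.2891 in². φR_n = 0.90 × 36 × 1.2891 = 41.8 kips.
Governing: min(99.4, 168.8, 41.8) = 41.8 kips → gross-section yield.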